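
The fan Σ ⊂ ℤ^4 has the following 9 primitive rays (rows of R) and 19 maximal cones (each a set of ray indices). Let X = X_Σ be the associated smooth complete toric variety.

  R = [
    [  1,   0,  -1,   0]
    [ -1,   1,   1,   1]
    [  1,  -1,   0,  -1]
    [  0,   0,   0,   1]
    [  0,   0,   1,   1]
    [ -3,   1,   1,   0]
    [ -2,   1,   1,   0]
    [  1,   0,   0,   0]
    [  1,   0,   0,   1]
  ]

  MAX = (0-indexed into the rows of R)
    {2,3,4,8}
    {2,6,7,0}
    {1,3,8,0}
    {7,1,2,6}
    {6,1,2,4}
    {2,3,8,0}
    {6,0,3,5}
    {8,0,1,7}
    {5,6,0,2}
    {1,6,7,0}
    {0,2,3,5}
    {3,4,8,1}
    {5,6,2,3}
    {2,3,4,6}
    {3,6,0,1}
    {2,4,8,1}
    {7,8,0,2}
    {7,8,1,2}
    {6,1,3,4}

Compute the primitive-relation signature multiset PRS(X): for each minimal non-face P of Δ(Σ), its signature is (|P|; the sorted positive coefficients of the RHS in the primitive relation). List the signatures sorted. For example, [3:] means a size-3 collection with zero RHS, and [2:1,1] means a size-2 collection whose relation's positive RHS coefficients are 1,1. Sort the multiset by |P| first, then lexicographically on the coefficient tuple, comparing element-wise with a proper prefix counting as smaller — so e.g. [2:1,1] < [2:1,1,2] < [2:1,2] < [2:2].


11 collections generate NE(X_Σ); each relation:

  • {0,4}:  v_{0} + v_{4} = v_{8} ; sig = [2:1]
  • {3,7}:  v_{3} + v_{7} = v_{8} ; sig = [2:1]
  • {5,7}:  v_{5} + v_{7} = v_{6} ; sig = [2:1]
  • {6,8}:  v_{6} + v_{8} = v_{1} ; sig = [2:1]
  • {5,8}:  v_{5} + v_{8} = v_{3} + v_{6} ; sig = [2:1,1]
  • {4,7}:  v_{4} + v_{7} = v_{1} + v_{2} + v_{8} ; sig = [2:1,1,1]
  • {1,5}:  v_{1} + v_{5} = v_{3} + 2·v_{6} ; sig = [2:1,2]
  • {4,5}:  v_{4} + v_{5} = v_{2} + 2·v_{3} + 2·v_{6} ; sig = [2:1,2,2]
  • {0,1,2}:  v_{0} + v_{1} + v_{2} = v_{7} ; sig = [3:1]
  • {1,2,3}:  v_{1} + v_{2} + v_{3} = v_{4} ; sig = [3:1]
  • {0,2,3,6}:  v_{0} + v_{2} + v_{3} + v_{6} = 0 ; sig = [4:]

Hence PRS(X_Σ) =
    [2:1]
    [2:1]
    [2:1]
    [2:1]
    [2:1,1]
    [2:1,1,1]
    [2:1,2]
    [2:1,2,2]
    [3:1]
    [3:1]
    [4:]


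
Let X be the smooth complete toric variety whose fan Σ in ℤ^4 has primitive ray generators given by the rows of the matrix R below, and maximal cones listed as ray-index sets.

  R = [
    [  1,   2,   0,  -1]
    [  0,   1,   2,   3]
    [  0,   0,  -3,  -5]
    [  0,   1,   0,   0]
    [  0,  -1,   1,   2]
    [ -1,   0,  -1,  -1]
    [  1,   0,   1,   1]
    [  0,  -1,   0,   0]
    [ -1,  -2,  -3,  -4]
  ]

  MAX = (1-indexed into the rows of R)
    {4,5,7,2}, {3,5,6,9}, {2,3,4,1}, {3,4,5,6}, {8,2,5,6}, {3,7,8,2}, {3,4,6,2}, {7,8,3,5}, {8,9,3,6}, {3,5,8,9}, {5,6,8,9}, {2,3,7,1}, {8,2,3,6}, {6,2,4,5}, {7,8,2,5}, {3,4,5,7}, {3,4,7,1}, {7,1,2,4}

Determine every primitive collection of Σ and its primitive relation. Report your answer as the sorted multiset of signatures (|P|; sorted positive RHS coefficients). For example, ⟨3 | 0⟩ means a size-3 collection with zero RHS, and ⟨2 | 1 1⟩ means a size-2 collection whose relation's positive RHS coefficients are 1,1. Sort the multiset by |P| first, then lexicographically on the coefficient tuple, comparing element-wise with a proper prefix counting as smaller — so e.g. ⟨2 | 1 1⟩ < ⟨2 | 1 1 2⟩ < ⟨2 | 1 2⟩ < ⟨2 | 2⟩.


12 minimal non-faces of Δ(Σ) (on 9 rays):

  P = {4,8}:  v_{4} + v_{8} = 0 ; sig = ⟨2 | 0⟩
  P = {6,7}:  v_{6} + v_{7} = 0 ; sig = ⟨2 | 0⟩
  P = {1,9}:  v_{1} + v_{9} = v_{3} ; sig = ⟨2 | 1⟩
  P = {1,5}:  v_{1} + v_{5} = v_{4} + v_{7} ; sig = ⟨2 | 1 1⟩
  P = {2,9}:  v_{2} + v_{9} = v_{6} + v_{8} ; sig = ⟨2 | 1 1⟩
  P = {1,6}:  v_{1} + v_{6} = v_{2} + v_{3} + v_{4} ; sig = ⟨2 | 1 1 1⟩
  P = {1,8}:  v_{1} + v_{8} = v_{2} + v_{3} + v_{7} ; sig = ⟨2 | 1 1 1⟩
  P = {4,9}:  v_{4} + v_{9} = v_{3} + v_{5} + v_{6} ; sig = ⟨2 | 1 1 1⟩
  P = {7,9}:  v_{7} + v_{9} = v_{3} + v_{5} + v_{8} ; sig = ⟨2 | 1 1 1⟩
  P = {2,3,5}:  v_{2} + v_{3} + v_{5} = 0 ; sig = ⟨3 | 0⟩
  P = {2,3,4,7}:  v_{2} + v_{3} + v_{4} + v_{7} = v_{1} ; sig = ⟨4 | 1⟩
  P = {3,5,6,8}:  v_{3} + v_{5} + v_{6} + v_{8} = v_{9} ; sig = ⟨4 | 1⟩

so the primitive-relation signature multiset is
{ ⟨2 | 0⟩ ×2,  ⟨2 | 1⟩,  ⟨2 | 1 1⟩ ×2,  ⟨2 | 1 1 1⟩ ×4,  ⟨3 | 0⟩,  ⟨4 | 1⟩ ×2 }


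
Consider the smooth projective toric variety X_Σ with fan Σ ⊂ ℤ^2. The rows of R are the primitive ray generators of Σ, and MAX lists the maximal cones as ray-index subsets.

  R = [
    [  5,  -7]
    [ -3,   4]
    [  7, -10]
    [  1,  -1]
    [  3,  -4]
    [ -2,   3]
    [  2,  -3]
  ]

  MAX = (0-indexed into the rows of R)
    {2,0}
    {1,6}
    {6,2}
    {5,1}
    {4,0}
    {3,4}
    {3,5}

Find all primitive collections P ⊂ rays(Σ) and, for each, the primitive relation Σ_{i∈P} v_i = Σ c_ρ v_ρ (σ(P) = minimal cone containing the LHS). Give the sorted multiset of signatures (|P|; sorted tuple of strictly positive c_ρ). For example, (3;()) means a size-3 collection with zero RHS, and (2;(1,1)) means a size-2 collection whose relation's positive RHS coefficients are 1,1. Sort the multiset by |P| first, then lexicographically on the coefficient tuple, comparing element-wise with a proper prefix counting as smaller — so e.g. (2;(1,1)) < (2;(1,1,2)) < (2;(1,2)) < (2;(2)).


Σ has 14 primitive collections:

  {1,4}:  v_{1} + v_{4} = 0  ⟹  sig = (2;())
  {5,6}:  v_{5} + v_{6} = 0  ⟹  sig = (2;())
  {0,1}:  v_{0} + v_{1} = v_{6}  ⟹  sig = (2;(1))
  {0,5}:  v_{0} + v_{5} = v_{4}  ⟹  sig = (2;(1))
  {0,6}:  v_{0} + v_{6} = v_{2}  ⟹  sig = (2;(1))
  {1,3}:  v_{1} + v_{3} = v_{5}  ⟹  sig = (2;(1))
  {2,5}:  v_{2} + v_{5} = v_{0}  ⟹  sig = (2;(1))
  {3,6}:  v_{3} + v_{6} = v_{4}  ⟹  sig = (2;(1))
  {4,5}:  v_{4} + v_{5} = v_{3}  ⟹  sig = (2;(1))
  {4,6}:  v_{4} + v_{6} = v_{0}  ⟹  sig = (2;(1))
  {2,3}:  v_{2} + v_{3} = v_{0} + v_{4}  ⟹  sig = (2;(1,1))
  {0,3}:  v_{0} + v_{3} = 2·v_{4}  ⟹  sig = (2;(2))
  {1,2}:  v_{1} + v_{2} = 2·v_{6}  ⟹  sig = (2;(2))
  {2,4}:  v_{2} + v_{4} = 2·v_{0}  ⟹  sig = (2;(2))

Hence PRS(X_Σ) =
{ (2;()) ×2,  (2;(1)) ×8,  (2;(1,1)),  (2;(2)) ×3 }


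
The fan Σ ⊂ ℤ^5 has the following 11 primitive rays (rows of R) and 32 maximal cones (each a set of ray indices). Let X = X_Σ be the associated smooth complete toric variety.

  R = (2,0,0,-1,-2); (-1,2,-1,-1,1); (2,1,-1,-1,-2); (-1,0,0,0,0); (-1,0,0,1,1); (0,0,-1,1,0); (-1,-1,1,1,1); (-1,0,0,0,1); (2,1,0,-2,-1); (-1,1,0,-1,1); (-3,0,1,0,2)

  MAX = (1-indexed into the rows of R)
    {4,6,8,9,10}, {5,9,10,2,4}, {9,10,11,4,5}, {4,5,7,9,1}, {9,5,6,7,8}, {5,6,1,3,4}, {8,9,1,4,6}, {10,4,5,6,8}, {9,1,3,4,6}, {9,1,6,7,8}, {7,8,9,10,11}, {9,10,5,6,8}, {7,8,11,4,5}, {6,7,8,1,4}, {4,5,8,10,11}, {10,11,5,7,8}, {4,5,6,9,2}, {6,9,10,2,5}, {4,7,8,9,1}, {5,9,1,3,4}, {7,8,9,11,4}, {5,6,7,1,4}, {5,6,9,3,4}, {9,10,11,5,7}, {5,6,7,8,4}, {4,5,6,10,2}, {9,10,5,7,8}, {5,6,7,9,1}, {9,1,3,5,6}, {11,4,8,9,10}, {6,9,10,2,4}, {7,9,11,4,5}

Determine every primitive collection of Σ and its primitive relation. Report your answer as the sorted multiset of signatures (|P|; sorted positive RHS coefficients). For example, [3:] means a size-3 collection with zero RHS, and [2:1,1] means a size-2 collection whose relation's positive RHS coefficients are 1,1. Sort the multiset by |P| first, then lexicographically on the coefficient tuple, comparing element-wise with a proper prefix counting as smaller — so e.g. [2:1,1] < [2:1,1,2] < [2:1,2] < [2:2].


20 collections generate NE(X_Σ); each relation:

  P = {1,10}:  v_{1} + v_{10} = v_{4} + v_{9}  →  sig = [2:1,1]
  P = {2,7}:  v_{2} + v_{7} = v_{5} + v_{10}  →  sig = [2:1,1]
  P = {3,7}:  v_{3} + v_{7} = v_{1} + v_{5}  →  sig = [2:1,1]
  P = {3,8}:  v_{3} + v_{8} = v_{4} + v_{6} + v_{9}  →  sig = [2:1,1,1]
  P = {6,11}:  v_{6} + v_{11} = v_{4} + v_{5} + v_{8}  →  sig = [2:1,1,1]
  P = {1,11}:  v_{1} + v_{11} = 2·v_{4} + v_{7} + v_{9}  →  sig = [2:1,1,2]
  P = {2,11}:  v_{2} + v_{11} = v_{4} + v_{5} + 2·v_{10}  →  sig = [2:1,1,2]
  P = {3,11}:  v_{3} + v_{11} = 2·v_{4} + v_{5} + v_{9}  →  sig = [2:1,1,2]
  P = {1,2}:  v_{1} + v_{2} = 2·v_{4} + v_{5} + v_{6} + 2·v_{9}  →  sig = [2:1,1,2,2]
  P = {3,10}:  v_{3} + v_{10} = 2·v_{4} + v_{5} + v_{6} + 2·v_{9}  →  sig = [2:1,1,2,2]
  P = {2,8}:  v_{2} + v_{8} = v_{6} + 2·v_{10}  →  sig = [2:1,2]
  P = {2,3}:  v_{2} + v_{3} = 3·v_{4} + 2·v_{5} + 2·v_{6} + 3·v_{9}  →  sig = [2:2,2,3,3]
  P = {1,5,8}:  v_{1} + v_{5} + v_{8} = 0  →  sig = [3:]
  P = {4,7,10}:  v_{4} + v_{7} + v_{10} = v_{11}  →  sig = [3:1]
  P = {6,7,10}:  v_{6} + v_{7} + v_{10} = v_{5} + v_{8}  →  sig = [3:1,1]
  P = {4,6,7,9}:  v_{4} + v_{6} + v_{7} + v_{9} = 0  →  sig = [4:]
  P = {4,5,8,9}:  v_{4} + v_{5} + v_{8} + v_{9} = v_{10}  →  sig = [4:1]
  P = {5,8,9,11}:  v_{5} + v_{8} + v_{9} + v_{11} = v_{7} + 2·v_{10}  →  sig = [4:1,2]
  P = {1,4,5,6,9}:  v_{1} + v_{4} + v_{5} + v_{6} + v_{9} = v_{3}  →  sig = [5:1]
  P = {4,5,6,9,10}:  v_{4} + v_{5} + v_{6} + v_{9} + v_{10} = v_{2}  →  sig = [5:1]

Sorted signature multiset PRS(X):
{ [2:1,1] ×3,  [2:1,1,1] ×2,  [2:1,1,2] ×3,  [2:1,1,2,2] ×2,  [2:1,2],  [2:2,2,3,3],  [3:],  [3:1],  [3:1,1],  [4:],  [4:1],  [4:1,2],  [5:1] ×2 }


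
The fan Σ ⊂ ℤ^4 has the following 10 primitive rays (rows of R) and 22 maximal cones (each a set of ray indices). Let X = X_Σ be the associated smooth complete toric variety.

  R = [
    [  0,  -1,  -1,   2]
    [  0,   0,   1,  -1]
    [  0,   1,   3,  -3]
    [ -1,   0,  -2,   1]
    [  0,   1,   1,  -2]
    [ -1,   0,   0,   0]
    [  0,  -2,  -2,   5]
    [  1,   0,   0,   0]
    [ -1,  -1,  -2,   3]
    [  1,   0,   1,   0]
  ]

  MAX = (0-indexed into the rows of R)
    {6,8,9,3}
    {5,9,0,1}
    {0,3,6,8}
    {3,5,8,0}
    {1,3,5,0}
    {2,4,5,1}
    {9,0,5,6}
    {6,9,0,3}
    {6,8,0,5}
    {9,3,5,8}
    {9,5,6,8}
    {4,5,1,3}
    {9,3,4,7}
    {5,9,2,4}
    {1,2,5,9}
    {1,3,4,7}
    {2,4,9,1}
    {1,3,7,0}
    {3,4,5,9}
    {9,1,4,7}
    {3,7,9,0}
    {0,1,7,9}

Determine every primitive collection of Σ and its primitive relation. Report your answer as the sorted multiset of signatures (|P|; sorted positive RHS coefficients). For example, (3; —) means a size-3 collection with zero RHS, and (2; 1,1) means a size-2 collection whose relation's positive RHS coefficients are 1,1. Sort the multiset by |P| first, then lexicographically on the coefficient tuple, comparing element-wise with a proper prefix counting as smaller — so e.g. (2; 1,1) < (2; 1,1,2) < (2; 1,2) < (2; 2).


|primitive collections| = 18. Relations:

  {0,4}:  v_{0} + v_{4} = 0  ⇒ sig = (2; —)
  {5,7}:  v_{5} + v_{7} = 0  ⇒ sig = (2; —)
  {1,8}:  v_{1} + v_{8} = v_{0} + v_{5}  ⇒ sig = (2; 1,1)
  {2,3}:  v_{2} + v_{3} = v_{4} + v_{5}  ⇒ sig = (2; 1,1)
  {4,6}:  v_{4} + v_{6} = v_{8} + v_{9}  ⇒ sig = (2; 1,1)
  {0,2}:  v_{0} + v_{2} = v_{1} + v_{5} + v_{9}  ⇒ sig = (2; 1,1,1)
  {2,7}:  v_{2} + v_{7} = v_{1} + v_{4} + v_{9}  ⇒ sig = (2; 1,1,1)
  {4,8}:  v_{4} + v_{8} = v_{3} + v_{5} + v_{9}  ⇒ sig = (2; 1,1,1)
  {7,8}:  v_{7} + v_{8} = v_{0} + v_{3} + v_{9}  ⇒ sig = (2; 1,1,1)
  {1,6}:  v_{1} + v_{6} = 2·v_{0} + v_{5} + v_{9}  ⇒ sig = (2; 1,1,2)
  {2,8}:  v_{2} + v_{8} = 2·v_{5} + v_{9}  ⇒ sig = (2; 1,2)
  {2,6}:  v_{2} + v_{6} = v_{0} + 2·v_{5} + 2·v_{9}  ⇒ sig = (2; 1,2,2)
  {6,7}:  v_{6} + v_{7} = 2·v_{0} + v_{3} + 2·v_{9}  ⇒ sig = (2; 1,2,2)
  {1,3,9}:  v_{1} + v_{3} + v_{9} = 0  ⇒ sig = (3; —)
  {0,8,9}:  v_{0} + v_{8} + v_{9} = v_{6}  ⇒ sig = (3; 1)
  {3,5,6}:  v_{3} + v_{5} + v_{6} = 2·v_{8}  ⇒ sig = (3; 2)
  {0,3,5,9}:  v_{0} + v_{3} + v_{5} + v_{9} = v_{8}  ⇒ sig = (4; 1)
  {1,4,5,9}:  v_{1} + v_{4} + v_{5} + v_{9} = v_{2}  ⇒ sig = (4; 1)

Signatures (|P|; sorted positive RHS coefficients), sorted:
{ (2; —) ×2,  (2; 1,1) ×3,  (2; 1,1,1) ×4,  (2; 1,1,2),  (2; 1,2),  (2; 1,2,2) ×2,  (3; —),  (3; 1),  (3; 2),  (4; 1) ×2 }


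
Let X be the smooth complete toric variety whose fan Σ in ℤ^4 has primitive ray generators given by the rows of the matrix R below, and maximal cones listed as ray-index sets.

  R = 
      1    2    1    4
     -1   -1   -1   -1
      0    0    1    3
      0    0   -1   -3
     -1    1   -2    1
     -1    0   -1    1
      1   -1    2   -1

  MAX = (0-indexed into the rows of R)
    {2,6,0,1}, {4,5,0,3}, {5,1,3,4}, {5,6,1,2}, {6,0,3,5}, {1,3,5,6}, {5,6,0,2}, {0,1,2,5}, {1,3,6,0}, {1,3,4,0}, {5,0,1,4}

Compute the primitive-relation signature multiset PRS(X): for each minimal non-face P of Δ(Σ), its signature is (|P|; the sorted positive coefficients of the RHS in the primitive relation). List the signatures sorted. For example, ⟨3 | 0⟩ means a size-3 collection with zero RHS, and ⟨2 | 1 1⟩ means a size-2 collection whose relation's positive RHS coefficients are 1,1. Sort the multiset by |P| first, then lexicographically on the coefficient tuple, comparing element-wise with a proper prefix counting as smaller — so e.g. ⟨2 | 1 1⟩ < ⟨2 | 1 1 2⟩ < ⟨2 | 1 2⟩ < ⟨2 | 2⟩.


Minimal non-faces — 5 found among 7 rays, 11 max cones:

  {2,3}:  v_{2} + v_{3} = 0 — sig = ⟨2 | 0⟩
  {4,6}:  v_{4} + v_{6} = 0 — sig = ⟨2 | 0⟩
  {2,4}:  v_{2} + v_{4} = v_{0} + v_{1} + v_{5} — sig = ⟨2 | 1 1 1⟩
  {0,1,3,5}:  v_{0} + v_{1} + v_{3} + v_{5} = v_{4} — sig = ⟨4 | 1⟩
  {0,1,5,6}:  v_{0} + v_{1} + v_{5} + v_{6} = v_{2} — sig = ⟨4 | 1⟩

Hence PRS(X_Σ) =
[⟨2 | 0⟩, ⟨2 | 0⟩, ⟨2 | 1 1 1⟩, ⟨4 | 1⟩, ⟨4 | 1⟩]


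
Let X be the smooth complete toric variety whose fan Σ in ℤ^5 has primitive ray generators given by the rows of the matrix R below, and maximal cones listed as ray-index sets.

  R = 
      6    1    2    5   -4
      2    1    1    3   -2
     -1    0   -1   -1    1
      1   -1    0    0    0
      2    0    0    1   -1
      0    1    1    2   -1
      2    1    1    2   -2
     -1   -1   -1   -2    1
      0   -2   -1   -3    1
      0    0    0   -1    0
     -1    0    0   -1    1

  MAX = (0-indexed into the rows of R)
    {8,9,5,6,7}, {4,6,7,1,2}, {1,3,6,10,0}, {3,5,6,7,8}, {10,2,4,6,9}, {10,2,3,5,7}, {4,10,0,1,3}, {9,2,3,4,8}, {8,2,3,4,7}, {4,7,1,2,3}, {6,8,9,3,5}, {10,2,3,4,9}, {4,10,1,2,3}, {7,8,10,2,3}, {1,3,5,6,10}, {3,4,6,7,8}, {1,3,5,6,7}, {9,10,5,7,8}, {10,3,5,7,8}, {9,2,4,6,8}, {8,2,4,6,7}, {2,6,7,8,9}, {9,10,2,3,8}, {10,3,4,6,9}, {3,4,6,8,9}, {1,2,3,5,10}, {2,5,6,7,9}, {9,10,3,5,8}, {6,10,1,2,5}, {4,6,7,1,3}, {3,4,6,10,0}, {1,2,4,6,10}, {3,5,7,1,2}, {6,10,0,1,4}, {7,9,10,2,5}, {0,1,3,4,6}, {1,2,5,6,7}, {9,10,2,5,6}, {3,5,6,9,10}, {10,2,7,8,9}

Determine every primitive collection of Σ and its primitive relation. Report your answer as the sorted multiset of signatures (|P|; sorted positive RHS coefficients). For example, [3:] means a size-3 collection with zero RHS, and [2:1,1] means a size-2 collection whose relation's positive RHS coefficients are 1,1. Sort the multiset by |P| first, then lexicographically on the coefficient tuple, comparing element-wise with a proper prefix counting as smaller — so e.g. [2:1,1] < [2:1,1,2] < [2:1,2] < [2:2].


The 19 primitive collections of Σ (r=11, n=5):

  P={1,9}:  v_{1} + v_{9} = v_{6}  so sig = [2:1]
  P={4,5}:  v_{4} + v_{5} = v_{1}  so sig = [2:1]
  P={0,7}:  v_{0} + v_{7} = v_{3} + v_{4} + v_{6}  so sig = [2:1,1,1]
  P={1,8}:  v_{1} + v_{8} = v_{3} + v_{6} + v_{7}  so sig = [2:1,1,1]
  P={0,5}:  v_{0} + v_{5} = 2·v_{1} + v_{3} + v_{6} + v_{10}  so sig = [2:1,1,1,2]
  P={0,8}:  v_{0} + v_{8} = 2·v_{3} + v_{4} + v_{6} + v_{9}  so sig = [2:1,1,1,2]
  P={0,9}:  v_{0} + v_{9} = v_{3} + v_{4} + 2·v_{6} + v_{10}  so sig = [2:1,1,1,2]
  P={0,2}:  v_{0} + v_{2} = v_{1} + 2·v_{4} + v_{10}  so sig = [2:1,1,2]
  P={1,7,10}:  v_{1} + v_{7} + v_{10} = 0  so sig = [3:]
  P={2,3,6}:  v_{2} + v_{3} + v_{6} = v_{4}  so sig = [3:1]
  P={2,5,8}:  v_{2} + v_{5} + v_{8} = v_{7}  so sig = [3:1]
  P={3,7,9}:  v_{3} + v_{7} + v_{9} = v_{8}  so sig = [3:1]
  P={6,7,10}:  v_{6} + v_{7} + v_{10} = v_{9}  so sig = [3:1]
  P={4,7,9}:  v_{4} + v_{7} + v_{9} = v_{2} + v_{6} + v_{8}  so sig = [3:1,1,1]
  P={4,7,10}:  v_{4} + v_{7} + v_{10} = v_{2} + v_{3} + v_{9}  so sig = [3:1,1,1]
  P={6,8,10}:  v_{6} + v_{8} + v_{10} = v_{3} + 2·v_{9}  so sig = [3:1,2]
  P={4,8,10}:  v_{4} + v_{8} + v_{10} = v_{2} + 2·v_{3} + 2·v_{9}  so sig = [3:1,2,2]
  P={2,3,5,9}:  v_{2} + v_{3} + v_{5} + v_{9} = 0  so sig = [4:]
  P={1,3,4,6,10}:  v_{1} + v_{3} + v_{4} + v_{6} + v_{10} = v_{0}  so sig = [5:1]

Hence PRS(X_Σ) =
{ [2:1] ×2,  [2:1,1,1] ×2,  [2:1,1,1,2] ×3,  [2:1,1,2],  [3:],  [3:1] ×4,  [3:1,1,1] ×2,  [3:1,2],  [3:1,2,2],  [4:],  [5:1] }


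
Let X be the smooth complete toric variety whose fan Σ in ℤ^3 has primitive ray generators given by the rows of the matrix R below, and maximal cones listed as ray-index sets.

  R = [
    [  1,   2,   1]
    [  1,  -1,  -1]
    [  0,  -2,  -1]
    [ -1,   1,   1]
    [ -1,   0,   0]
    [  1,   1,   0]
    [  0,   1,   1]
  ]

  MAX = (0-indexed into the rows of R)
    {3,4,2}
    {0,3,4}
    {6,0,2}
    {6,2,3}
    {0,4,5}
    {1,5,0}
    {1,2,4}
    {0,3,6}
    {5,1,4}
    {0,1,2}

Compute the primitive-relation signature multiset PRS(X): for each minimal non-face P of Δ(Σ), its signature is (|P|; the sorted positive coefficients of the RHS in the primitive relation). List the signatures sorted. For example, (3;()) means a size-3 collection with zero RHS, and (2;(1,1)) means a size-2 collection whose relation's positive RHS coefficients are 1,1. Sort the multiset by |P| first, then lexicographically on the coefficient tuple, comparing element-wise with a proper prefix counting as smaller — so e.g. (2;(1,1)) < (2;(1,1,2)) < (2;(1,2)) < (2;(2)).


The 9 primitive collections of Σ (r=7, n=3):

  P = {1,3}:  v_{1} + v_{3} = 0 — sig = (2;())
  P = {2,5}:  v_{2} + v_{5} = v_{1} — sig = (2;(1))
  P = {4,6}:  v_{4} + v_{6} = v_{3} — sig = (2;(1))
  P = {5,6}:  v_{5} + v_{6} = v_{0} — sig = (2;(1))
  P = {1,6}:  v_{1} + v_{6} = v_{0} + v_{2} — sig = (2;(1,1))
  P = {3,5}:  v_{3} + v_{5} = v_{0} + v_{4} — sig = (2;(1,1))
  P = {0,2,4}:  v_{0} + v_{2} + v_{4} = 0 — sig = (3;())
  P = {0,1,4}:  v_{0} + v_{1} + v_{4} = v_{5} — sig = (3;(1))
  P = {0,2,3}:  v_{0} + v_{2} + v_{3} = v_{6} — sig = (3;(1))

Signatures (|P|; sorted positive RHS coefficients), sorted:
{ (2;()),  (2;(1)) ×3,  (2;(1,1)) ×2,  (3;()),  (3;(1)) ×2 }


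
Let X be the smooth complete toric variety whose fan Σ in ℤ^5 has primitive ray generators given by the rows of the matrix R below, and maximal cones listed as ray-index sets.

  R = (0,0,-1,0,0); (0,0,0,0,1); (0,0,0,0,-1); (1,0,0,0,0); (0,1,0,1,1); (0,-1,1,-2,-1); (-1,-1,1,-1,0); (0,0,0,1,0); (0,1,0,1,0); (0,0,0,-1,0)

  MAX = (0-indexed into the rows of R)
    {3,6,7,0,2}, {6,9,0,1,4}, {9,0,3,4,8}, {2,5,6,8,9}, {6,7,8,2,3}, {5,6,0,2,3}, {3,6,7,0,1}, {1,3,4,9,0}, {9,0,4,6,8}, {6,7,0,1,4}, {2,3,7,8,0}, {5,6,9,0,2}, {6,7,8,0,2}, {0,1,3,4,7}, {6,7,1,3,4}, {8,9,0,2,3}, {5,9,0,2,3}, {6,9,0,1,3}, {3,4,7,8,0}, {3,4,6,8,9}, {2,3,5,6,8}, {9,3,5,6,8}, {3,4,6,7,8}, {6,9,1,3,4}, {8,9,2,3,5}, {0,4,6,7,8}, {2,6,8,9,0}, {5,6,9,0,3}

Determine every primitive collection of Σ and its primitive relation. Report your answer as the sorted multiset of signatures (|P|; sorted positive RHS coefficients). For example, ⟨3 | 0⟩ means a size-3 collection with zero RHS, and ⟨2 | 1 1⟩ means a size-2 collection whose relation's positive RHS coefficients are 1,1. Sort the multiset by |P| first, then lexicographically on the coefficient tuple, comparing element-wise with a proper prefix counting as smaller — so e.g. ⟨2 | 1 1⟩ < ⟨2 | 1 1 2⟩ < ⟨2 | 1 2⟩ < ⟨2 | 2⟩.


|primitive collections| = 11. Relations:

  P = {1,2}:  v_{1} + v_{2} = 0 — sig = ⟨2 | 0⟩
  P = {7,9}:  v_{7} + v_{9} = 0 — sig = ⟨2 | 0⟩
  P = {1,8}:  v_{1} + v_{8} = v_{4} — sig = ⟨2 | 1⟩
  P = {2,4}:  v_{2} + v_{4} = v_{8} — sig = ⟨2 | 1⟩
  P = {1,5}:  v_{1} + v_{5} = v_{3} + v_{6} + v_{9} — sig = ⟨2 | 1 1 1⟩
  P = {5,7}:  v_{5} + v_{7} = v_{2} + v_{3} + v_{6} — sig = ⟨2 | 1 1 1⟩
  P = {4,5}:  v_{4} + v_{5} = v_{3} + v_{6} + v_{8} + v_{9} — sig = ⟨2 | 1 1 1 1⟩
  P = {0,5,8}:  v_{0} + v_{5} + v_{8} = v_{2} + v_{9} — sig = ⟨3 | 1 1⟩
  P = {0,3,6,8}:  v_{0} + v_{3} + v_{6} + v_{8} = 0 — sig = ⟨4 | 0⟩
  P = {0,3,4,6}:  v_{0} + v_{3} + v_{4} + v_{6} = v_{1} — sig = ⟨4 | 1⟩
  P = {2,3,6,9}:  v_{2} + v_{3} + v_{6} + v_{9} = v_{5} — sig = ⟨4 | 1⟩

so the primitive-relation signature multiset is
[⟨2 | 0⟩, ⟨2 | 0⟩, ⟨2 | 1⟩, ⟨2 | 1⟩, ⟨2 | 1 1 1⟩, ⟨2 | 1 1 1⟩, ⟨2 | 1 1 1 1⟩, ⟨3 | 1 1⟩, ⟨4 | 0⟩, ⟨4 | 1⟩, ⟨4 | 1⟩]


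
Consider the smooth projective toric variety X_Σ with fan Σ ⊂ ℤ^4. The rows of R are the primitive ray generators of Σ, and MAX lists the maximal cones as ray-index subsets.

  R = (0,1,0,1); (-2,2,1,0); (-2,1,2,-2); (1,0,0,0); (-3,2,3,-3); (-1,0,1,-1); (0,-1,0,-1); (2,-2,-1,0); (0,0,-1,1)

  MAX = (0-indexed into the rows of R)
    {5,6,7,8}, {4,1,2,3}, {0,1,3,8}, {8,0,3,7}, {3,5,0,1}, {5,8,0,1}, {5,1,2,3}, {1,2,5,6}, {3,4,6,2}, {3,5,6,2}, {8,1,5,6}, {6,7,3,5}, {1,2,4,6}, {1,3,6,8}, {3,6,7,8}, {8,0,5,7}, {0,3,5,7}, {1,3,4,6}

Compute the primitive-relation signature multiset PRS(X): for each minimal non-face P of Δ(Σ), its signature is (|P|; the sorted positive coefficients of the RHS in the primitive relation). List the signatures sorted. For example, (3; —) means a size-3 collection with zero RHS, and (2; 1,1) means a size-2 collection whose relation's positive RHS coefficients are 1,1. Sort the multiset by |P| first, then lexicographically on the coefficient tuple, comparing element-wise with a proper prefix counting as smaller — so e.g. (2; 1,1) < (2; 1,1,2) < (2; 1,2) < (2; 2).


The 12 primitive collections of Σ (r=9, n=4):

  P={0,6}:  v_{0} + v_{6} = 0  ⇒ sig = (2; —)
  P={1,7}:  v_{1} + v_{7} = 0  ⇒ sig = (2; —)
  P={2,8}:  v_{2} + v_{8} = v_{1} + v_{6}  ⇒ sig = (2; 1,1)
  P={0,2}:  v_{0} + v_{2} = v_{1} + v_{3} + v_{5}  ⇒ sig = (2; 1,1,1)
  P={0,4}:  v_{0} + v_{4} = v_{1} + v_{2} + v_{3}  ⇒ sig = (2; 1,1,1)
  P={2,7}:  v_{2} + v_{7} = v_{3} + v_{5} + v_{6}  ⇒ sig = (2; 1,1,1)
  P={4,7}:  v_{4} + v_{7} = v_{2} + v_{3} + v_{6}  ⇒ sig = (2; 1,1,1)
  P={4,8}:  v_{4} + v_{8} = 2·v_{1} + v_{3} + 2·v_{6}  ⇒ sig = (2; 1,2,2)
  P={4,5}:  v_{4} + v_{5} = 2·v_{2}  ⇒ sig = (2; 2)
  P={3,5,8}:  v_{3} + v_{5} + v_{8} = 0  ⇒ sig = (3; —)
  P={1,2,3,6}:  v_{1} + v_{2} + v_{3} + v_{6} = v_{4}  ⇒ sig = (4; 1)
  P={1,3,5,6}:  v_{1} + v_{3} + v_{5} + v_{6} = v_{2}  ⇒ sig = (4; 1)

Sorted signature multiset PRS(X):
    (2; —)
    (2; —)
    (2; 1,1)
    (2; 1,1,1)
    (2; 1,1,1)
    (2; 1,1,1)
    (2; 1,1,1)
    (2; 1,2,2)
    (2; 2)
    (3; —)
    (4; 1)
    (4; 1)


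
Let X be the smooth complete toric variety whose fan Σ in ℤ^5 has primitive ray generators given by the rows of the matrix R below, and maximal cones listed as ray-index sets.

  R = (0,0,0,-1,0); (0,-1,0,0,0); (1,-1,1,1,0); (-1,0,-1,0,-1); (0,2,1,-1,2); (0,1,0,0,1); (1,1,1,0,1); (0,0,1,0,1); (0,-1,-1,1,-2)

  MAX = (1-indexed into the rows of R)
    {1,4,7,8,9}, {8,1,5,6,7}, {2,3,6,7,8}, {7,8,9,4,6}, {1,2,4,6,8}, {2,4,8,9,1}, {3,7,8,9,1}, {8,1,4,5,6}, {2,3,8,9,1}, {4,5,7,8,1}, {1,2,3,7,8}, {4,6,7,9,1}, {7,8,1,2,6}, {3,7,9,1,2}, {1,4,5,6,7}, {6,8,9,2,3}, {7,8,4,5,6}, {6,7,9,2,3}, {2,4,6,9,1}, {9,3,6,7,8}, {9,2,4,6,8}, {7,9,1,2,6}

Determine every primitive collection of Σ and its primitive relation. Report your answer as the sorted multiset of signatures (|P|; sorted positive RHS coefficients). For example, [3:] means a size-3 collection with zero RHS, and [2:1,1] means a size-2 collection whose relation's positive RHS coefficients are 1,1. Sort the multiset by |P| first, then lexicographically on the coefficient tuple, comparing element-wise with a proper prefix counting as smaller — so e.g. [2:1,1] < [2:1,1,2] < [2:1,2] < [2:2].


9 collections generate NE(X_Σ); each relation:

  P = {3,4}:  v_{3} + v_{4} = v_{8} + v_{9}  so sig = [2:1,1]
  P = {3,5}:  v_{3} + v_{5} = v_{7} + v_{8}  so sig = [2:1,1]
  P = {5,9}:  v_{5} + v_{9} = v_{4} + v_{7}  so sig = [2:1,1]
  P = {2,5}:  v_{2} + v_{5} = v_{1} + v_{6} + v_{8}  so sig = [2:1,1,1]
  P = {2,4,7}:  v_{2} + v_{4} + v_{7} = 0  so sig = [3:]
  P = {1,3,6}:  v_{1} + v_{3} + v_{6} = v_{2} + v_{7}  so sig = [3:1,1]
  P = {1,6,8,9}:  v_{1} + v_{6} + v_{8} + v_{9} = 0  so sig = [4:]
  P = {2,7,8,9}:  v_{2} + v_{7} + v_{8} + v_{9} = v_{3}  so sig = [4:1]
  P = {1,4,6,7,8}:  v_{1} + v_{4} + v_{6} + v_{7} + v_{8} = v_{5}  so sig = [5:1]

Hence PRS(X_Σ) =
    [2:1,1]
    [2:1,1]
    [2:1,1]
    [2:1,1,1]
    [3:]
    [3:1,1]
    [4:]
    [4:1]
    [5:1]


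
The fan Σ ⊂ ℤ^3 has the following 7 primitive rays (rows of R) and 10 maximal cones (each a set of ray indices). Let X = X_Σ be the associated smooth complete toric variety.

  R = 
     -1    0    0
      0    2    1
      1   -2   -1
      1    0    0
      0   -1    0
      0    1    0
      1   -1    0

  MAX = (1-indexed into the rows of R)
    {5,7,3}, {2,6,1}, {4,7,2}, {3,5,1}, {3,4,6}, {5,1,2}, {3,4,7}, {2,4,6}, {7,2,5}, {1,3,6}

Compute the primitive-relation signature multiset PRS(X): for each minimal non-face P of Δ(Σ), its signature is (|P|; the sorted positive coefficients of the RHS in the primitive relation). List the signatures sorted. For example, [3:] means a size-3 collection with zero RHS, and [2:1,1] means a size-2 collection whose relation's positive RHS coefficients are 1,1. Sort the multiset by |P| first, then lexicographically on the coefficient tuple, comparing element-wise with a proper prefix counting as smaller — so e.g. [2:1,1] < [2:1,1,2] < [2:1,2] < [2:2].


6 collections generate NE(X_Σ); each relation:

  • {1,4}:  v_{1} + v_{4} = 0  ⟹  sig = [2:]
  • {5,6}:  v_{5} + v_{6} = 0  ⟹  sig = [2:]
  • {1,7}:  v_{1} + v_{7} = v_{5}  ⟹  sig = [2:1]
  • {2,3}:  v_{2} + v_{3} = v_{4}  ⟹  sig = [2:1]
  • {4,5}:  v_{4} + v_{5} = v_{7}  ⟹  sig = [2:1]
  • {6,7}:  v_{6} + v_{7} = v_{4}  ⟹  sig = [2:1]

Sorted signature multiset PRS(X):
    [2:]
    [2:]
    [2:1]
    [2:1]
    [2:1]
    [2:1]


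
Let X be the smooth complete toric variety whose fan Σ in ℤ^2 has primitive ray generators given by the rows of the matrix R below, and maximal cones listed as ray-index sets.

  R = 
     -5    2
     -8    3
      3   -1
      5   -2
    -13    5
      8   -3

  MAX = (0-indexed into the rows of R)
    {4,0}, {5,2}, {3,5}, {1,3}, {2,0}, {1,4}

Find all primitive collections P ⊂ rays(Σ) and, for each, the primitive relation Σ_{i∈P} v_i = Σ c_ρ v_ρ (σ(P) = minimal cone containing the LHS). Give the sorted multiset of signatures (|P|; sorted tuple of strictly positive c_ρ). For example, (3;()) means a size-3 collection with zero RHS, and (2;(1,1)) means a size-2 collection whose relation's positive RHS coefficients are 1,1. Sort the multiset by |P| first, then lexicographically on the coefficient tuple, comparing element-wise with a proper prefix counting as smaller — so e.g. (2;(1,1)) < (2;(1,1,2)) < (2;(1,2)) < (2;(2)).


The 9 primitive collections of Σ (r=6, n=2):

  P={0,3}:  v_{0} + v_{3} = 0  ⇒ sig = (2;())
  P={1,5}:  v_{1} + v_{5} = 0  ⇒ sig = (2;())
  P={0,1}:  v_{0} + v_{1} = v_{4}  ⇒ sig = (2;(1))
  P={0,5}:  v_{0} + v_{5} = v_{2}  ⇒ sig = (2;(1))
  P={1,2}:  v_{1} + v_{2} = v_{0}  ⇒ sig = (2;(1))
  P={2,3}:  v_{2} + v_{3} = v_{5}  ⇒ sig = (2;(1))
  P={3,4}:  v_{3} + v_{4} = v_{1}  ⇒ sig = (2;(1))
  P={4,5}:  v_{4} + v_{5} = v_{0}  ⇒ sig = (2;(1))
  P={2,4}:  v_{2} + v_{4} = 2·v_{0}  ⇒ sig = (2;(2))

so the primitive-relation signature multiset is
    (2;())
    (2;())
    (2;(1))
    (2;(1))
    (2;(1))
    (2;(1))
    (2;(1))
    (2;(1))
    (2;(2))


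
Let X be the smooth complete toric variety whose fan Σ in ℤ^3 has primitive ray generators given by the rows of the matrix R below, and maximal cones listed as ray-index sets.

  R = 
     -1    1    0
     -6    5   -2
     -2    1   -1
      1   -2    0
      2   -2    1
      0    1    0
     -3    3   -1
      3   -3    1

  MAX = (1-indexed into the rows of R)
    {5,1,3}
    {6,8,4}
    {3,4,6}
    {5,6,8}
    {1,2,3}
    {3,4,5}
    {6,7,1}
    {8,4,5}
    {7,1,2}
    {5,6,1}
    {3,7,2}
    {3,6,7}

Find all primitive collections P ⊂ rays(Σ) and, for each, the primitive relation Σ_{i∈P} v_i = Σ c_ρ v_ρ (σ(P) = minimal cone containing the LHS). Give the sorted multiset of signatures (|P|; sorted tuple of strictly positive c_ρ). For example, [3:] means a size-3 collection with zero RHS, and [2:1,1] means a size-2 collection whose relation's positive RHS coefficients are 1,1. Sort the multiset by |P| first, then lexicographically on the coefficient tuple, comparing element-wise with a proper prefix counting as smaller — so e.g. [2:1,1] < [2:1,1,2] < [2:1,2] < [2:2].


The 14 primitive collections of Σ (r=8, n=3):

  P = {7,8}:  v_{7} + v_{8} = 0  ⇒ sig = [2:]
  P = {1,8}:  v_{1} + v_{8} = v_{5}  ⇒ sig = [2:1]
  P = {3,8}:  v_{3} + v_{8} = v_{4}  ⇒ sig = [2:1]
  P = {4,7}:  v_{4} + v_{7} = v_{3}  ⇒ sig = [2:1]
  P = {5,7}:  v_{5} + v_{7} = v_{1}  ⇒ sig = [2:1]
  P = {1,4}:  v_{1} + v_{4} = v_{3} + v_{5}  ⇒ sig = [2:1,1]
  P = {2,8}:  v_{2} + v_{8} = v_{1} + v_{3}  ⇒ sig = [2:1,1]
  P = {2,4}:  v_{2} + v_{4} = v_{1} + 2·v_{3}  ⇒ sig = [2:1,2]
  P = {2,5}:  v_{2} + v_{5} = 2·v_{1} + v_{3}  ⇒ sig = [2:1,2]
  P = {2,6}:  v_{2} + v_{6} = 2·v_{7}  ⇒ sig = [2:2]
  P = {3,5,6}:  v_{3} + v_{5} + v_{6} = 0  ⇒ sig = [3:]
  P = {1,3,6}:  v_{1} + v_{3} + v_{6} = v_{7}  ⇒ sig = [3:1]
  P = {1,3,7}:  v_{1} + v_{3} + v_{7} = v_{2}  ⇒ sig = [3:1]
  P = {4,5,6}:  v_{4} + v_{5} + v_{6} = v_{8}  ⇒ sig = [3:1]

so the primitive-relation signature multiset is
    [2:]
    [2:1]
    [2:1]
    [2:1]
    [2:1]
    [2:1,1]
    [2:1,1]
    [2:1,2]
    [2:1,2]
    [2:2]
    [3:]
    [3:1]
    [3:1]
    [3:1]


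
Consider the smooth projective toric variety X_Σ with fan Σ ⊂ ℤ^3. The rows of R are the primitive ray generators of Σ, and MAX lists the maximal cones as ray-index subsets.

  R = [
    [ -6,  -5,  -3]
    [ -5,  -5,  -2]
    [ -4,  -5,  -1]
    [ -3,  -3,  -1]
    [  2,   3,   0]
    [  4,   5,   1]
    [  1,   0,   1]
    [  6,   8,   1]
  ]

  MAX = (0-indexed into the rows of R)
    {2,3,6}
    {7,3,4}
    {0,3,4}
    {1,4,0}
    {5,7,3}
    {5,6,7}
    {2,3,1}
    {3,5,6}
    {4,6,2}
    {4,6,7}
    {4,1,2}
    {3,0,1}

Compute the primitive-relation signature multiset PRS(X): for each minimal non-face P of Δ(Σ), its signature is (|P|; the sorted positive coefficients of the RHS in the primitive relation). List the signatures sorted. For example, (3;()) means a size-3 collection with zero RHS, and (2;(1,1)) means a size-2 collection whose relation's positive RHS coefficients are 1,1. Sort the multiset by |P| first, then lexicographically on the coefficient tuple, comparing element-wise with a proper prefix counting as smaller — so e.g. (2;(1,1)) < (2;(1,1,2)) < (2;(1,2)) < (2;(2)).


Minimal non-faces — 14 found among 8 rays, 12 max cones:

  P={2,5}:  v_{2} + v_{5} = 0  ⇒ sig = (2;())
  P={0,6}:  v_{0} + v_{6} = v_{1}  ⇒ sig = (2;(1))
  P={1,6}:  v_{1} + v_{6} = v_{2}  ⇒ sig = (2;(1))
  P={2,7}:  v_{2} + v_{7} = v_{4}  ⇒ sig = (2;(1))
  P={4,5}:  v_{4} + v_{5} = v_{7}  ⇒ sig = (2;(1))
  P={1,5}:  v_{1} + v_{5} = v_{3} + v_{4}  ⇒ sig = (2;(1,1))
  P={1,7}:  v_{1} + v_{7} = v_{3} + 2·v_{4}  ⇒ sig = (2;(1,2))
  P={0,2}:  v_{0} + v_{2} = 2·v_{1}  ⇒ sig = (2;(2))
  P={0,5}:  v_{0} + v_{5} = 2·v_{3} + 2·v_{4}  ⇒ sig = (2;(2,2))
  P={0,7}:  v_{0} + v_{7} = 2·v_{3} + 3·v_{4}  ⇒ sig = (2;(2,3))
  P={3,4,6}:  v_{3} + v_{4} + v_{6} = 0  ⇒ sig = (3;())
  P={1,3,4}:  v_{1} + v_{3} + v_{4} = v_{0}  ⇒ sig = (3;(1))
  P={2,3,4}:  v_{2} + v_{3} + v_{4} = v_{1}  ⇒ sig = (3;(1))
  P={3,6,7}:  v_{3} + v_{6} + v_{7} = v_{5}  ⇒ sig = (3;(1))

so the primitive-relation signature multiset is
{ (2;()),  (2;(1)) ×4,  (2;(1,1)),  (2;(1,2)),  (2;(2)),  (2;(2,2)),  (2;(2,3)),  (3;()),  (3;(1)) ×3 }


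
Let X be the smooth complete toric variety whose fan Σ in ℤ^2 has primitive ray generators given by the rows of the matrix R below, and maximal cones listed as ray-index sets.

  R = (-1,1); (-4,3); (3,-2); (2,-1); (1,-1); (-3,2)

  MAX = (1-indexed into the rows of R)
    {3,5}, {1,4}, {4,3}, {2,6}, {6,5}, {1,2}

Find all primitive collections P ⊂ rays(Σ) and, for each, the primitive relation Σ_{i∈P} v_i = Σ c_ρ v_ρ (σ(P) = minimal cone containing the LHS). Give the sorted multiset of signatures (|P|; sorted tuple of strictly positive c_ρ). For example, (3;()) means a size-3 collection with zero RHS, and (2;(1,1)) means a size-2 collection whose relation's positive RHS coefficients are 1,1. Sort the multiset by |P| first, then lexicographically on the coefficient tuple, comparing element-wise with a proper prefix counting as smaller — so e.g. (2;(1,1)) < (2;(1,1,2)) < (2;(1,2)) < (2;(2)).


Minimal non-faces — 9 found among 6 rays, 6 max cones:

  P = {1,5}:  v_{1} + v_{5} = 0  →  sig = (2;())
  P = {3,6}:  v_{3} + v_{6} = 0  →  sig = (2;())
  P = {1,3}:  v_{1} + v_{3} = v_{4}  →  sig = (2;(1))
  P = {1,6}:  v_{1} + v_{6} = v_{2}  →  sig = (2;(1))
  P = {2,3}:  v_{2} + v_{3} = v_{1}  →  sig = (2;(1))
  P = {2,5}:  v_{2} + v_{5} = v_{6}  →  sig = (2;(1))
  P = {4,5}:  v_{4} + v_{5} = v_{3}  →  sig = (2;(1))
  P = {4,6}:  v_{4} + v_{6} = v_{1}  →  sig = (2;(1))
  P = {2,4}:  v_{2} + v_{4} = 2·v_{1}  →  sig = (2;(2))

Signatures (|P|; sorted positive RHS coefficients), sorted:
    |P|=2: 9 collections, coeffs (), (), (1), (1), (1), (1), (1), (1), (2)


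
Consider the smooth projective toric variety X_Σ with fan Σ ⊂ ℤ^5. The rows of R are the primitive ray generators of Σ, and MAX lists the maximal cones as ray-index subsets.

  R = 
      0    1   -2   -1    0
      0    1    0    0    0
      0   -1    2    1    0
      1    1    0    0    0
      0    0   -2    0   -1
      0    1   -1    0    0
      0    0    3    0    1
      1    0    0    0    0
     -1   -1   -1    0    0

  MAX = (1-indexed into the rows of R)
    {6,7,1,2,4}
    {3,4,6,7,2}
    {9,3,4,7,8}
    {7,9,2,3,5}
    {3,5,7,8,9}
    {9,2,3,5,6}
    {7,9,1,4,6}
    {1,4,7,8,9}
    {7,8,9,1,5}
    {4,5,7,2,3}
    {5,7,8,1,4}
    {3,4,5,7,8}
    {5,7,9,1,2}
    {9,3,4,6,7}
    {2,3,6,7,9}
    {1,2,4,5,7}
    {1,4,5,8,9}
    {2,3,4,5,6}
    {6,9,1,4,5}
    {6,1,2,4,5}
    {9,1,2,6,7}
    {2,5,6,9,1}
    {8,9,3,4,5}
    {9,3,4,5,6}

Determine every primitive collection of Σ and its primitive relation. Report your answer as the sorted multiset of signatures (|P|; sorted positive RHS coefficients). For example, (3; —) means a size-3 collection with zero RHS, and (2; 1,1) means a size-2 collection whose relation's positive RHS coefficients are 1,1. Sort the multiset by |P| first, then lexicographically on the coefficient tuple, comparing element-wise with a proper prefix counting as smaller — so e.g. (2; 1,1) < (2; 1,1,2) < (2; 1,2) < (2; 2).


|primitive collections| = 6. Relations:

  • {1,3}:  v_{1} + v_{3} = 0  ⇒ sig = (2; —)
  • {2,8}:  v_{2} + v_{8} = v_{4}  ⇒ sig = (2; 1)
  • {6,8}:  v_{6} + v_{8} = 2·v_{4} + v_{9}  ⇒ sig = (2; 1,2)
  • {2,4,9}:  v_{2} + v_{4} + v_{9} = v_{6}  ⇒ sig = (3; 1)
  • {5,6,7}:  v_{5} + v_{6} + v_{7} = v_{2}  ⇒ sig = (3; 1)
  • {4,5,7,9}:  v_{4} + v_{5} + v_{7} + v_{9} = 0  ⇒ sig = (4; —)

Sorted signature multiset PRS(X):
    (2; —)
    (2; 1)
    (2; 1,2)
    (3; 1)
    (3; 1)
    (4; —)


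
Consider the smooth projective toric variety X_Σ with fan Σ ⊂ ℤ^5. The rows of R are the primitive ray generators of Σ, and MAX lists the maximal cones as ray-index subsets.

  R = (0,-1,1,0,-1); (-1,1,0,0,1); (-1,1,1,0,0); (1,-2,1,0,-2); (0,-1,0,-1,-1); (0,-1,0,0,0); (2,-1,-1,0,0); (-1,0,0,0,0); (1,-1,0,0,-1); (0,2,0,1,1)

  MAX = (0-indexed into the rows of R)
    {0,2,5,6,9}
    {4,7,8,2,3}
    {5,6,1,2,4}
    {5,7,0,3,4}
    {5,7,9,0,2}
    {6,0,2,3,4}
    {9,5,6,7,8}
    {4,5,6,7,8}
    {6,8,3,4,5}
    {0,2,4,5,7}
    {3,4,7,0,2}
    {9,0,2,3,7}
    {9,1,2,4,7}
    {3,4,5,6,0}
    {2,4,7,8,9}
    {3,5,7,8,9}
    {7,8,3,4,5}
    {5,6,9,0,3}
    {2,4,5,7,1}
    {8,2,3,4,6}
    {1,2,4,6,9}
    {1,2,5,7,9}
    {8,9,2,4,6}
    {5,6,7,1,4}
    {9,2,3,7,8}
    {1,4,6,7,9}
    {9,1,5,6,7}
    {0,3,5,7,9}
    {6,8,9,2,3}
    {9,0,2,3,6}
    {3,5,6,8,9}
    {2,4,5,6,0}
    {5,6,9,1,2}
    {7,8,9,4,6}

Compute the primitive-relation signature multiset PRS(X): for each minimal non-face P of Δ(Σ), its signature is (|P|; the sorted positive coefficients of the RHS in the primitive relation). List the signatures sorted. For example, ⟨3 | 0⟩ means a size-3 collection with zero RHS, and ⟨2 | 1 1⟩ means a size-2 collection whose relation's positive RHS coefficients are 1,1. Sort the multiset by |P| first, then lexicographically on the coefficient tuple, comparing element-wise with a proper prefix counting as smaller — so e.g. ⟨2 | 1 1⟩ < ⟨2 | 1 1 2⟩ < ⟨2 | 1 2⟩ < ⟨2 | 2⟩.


The 12 primitive collections of Σ (r=10, n=5):

  P={1,8}:  v_{1} + v_{8} = 0  →  sig = ⟨2 | 0⟩
  P={0,8}:  v_{0} + v_{8} = v_{3}  →  sig = ⟨2 | 1⟩
  P={1,3}:  v_{1} + v_{3} = v_{0}  →  sig = ⟨2 | 1⟩
  P={0,1}:  v_{0} + v_{1} = v_{2} + v_{5}  →  sig = ⟨2 | 1 1⟩
  P={2,6,7}:  v_{2} + v_{6} + v_{7} = 0  →  sig = ⟨3 | 0⟩
  P={4,5,9}:  v_{4} + v_{5} + v_{9} = 0  →  sig = ⟨3 | 0⟩
  P={2,5,8}:  v_{2} + v_{5} + v_{8} = v_{0}  →  sig = ⟨3 | 1⟩
  P={0,4,9}:  v_{0} + v_{4} + v_{9} = v_{2} + v_{8}  →  sig = ⟨3 | 1 1⟩
  P={0,6,7}:  v_{0} + v_{6} + v_{7} = v_{5} + v_{8}  →  sig = ⟨3 | 1 1⟩
  P={3,4,9}:  v_{3} + v_{4} + v_{9} = v_{2} + 2·v_{8}  →  sig = ⟨3 | 1 2⟩
  P={3,6,7}:  v_{3} + v_{6} + v_{7} = v_{5} + 2·v_{8}  →  sig = ⟨3 | 1 2⟩
  P={2,3,5}:  v_{2} + v_{3} + v_{5} = 2·v_{0}  →  sig = ⟨3 | 2⟩

Sorted signature multiset PRS(X):
{ ⟨2 | 0⟩,  ⟨2 | 1⟩ ×2,  ⟨2 | 1 1⟩,  ⟨3 | 0⟩ ×2,  ⟨3 | 1⟩,  ⟨3 | 1 1⟩ ×2,  ⟨3 | 1 2⟩ ×2,  ⟨3 | 2⟩ }


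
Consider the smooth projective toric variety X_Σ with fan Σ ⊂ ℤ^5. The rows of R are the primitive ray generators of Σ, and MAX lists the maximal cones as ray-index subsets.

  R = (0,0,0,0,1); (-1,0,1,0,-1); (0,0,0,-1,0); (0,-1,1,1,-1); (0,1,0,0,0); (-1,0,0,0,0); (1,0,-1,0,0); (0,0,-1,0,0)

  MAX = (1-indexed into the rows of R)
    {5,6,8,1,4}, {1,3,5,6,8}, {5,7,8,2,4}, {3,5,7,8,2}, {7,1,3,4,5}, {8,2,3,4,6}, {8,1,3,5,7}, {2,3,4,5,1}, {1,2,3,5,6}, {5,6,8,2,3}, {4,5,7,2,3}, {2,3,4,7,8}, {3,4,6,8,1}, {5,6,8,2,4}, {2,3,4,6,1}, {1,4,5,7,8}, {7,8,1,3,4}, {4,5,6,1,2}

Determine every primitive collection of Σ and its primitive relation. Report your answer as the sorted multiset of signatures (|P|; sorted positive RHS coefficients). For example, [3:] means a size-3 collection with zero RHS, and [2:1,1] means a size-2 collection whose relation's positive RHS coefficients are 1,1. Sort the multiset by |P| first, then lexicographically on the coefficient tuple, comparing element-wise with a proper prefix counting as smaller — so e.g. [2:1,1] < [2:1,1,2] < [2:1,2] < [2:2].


Minimal non-faces — 5 found among 8 rays, 18 max cones:

  {6,7}:  v_{6} + v_{7} = v_{8}  ⟹  sig = [2:1]
  {1,2,7}:  v_{1} + v_{2} + v_{7} = 0  ⟹  sig = [3:]
  {1,2,8}:  v_{1} + v_{2} + v_{8} = v_{6}  ⟹  sig = [3:1]
  {3,4,5,6}:  v_{3} + v_{4} + v_{5} + v_{6} = v_{2}  ⟹  sig = [4:1]
  {3,4,5,8}:  v_{3} + v_{4} + v_{5} + v_{8} = v_{2} + v_{7}  ⟹  sig = [4:1,1]

Signatures (|P|; sorted positive RHS coefficients), sorted:
    |P|=2: 1 collection, coeffs (1)
    |P|=3: 2 collections, coeffs (), (1)
    |P|=4: 2 collections, coeffs (1), (1,1)


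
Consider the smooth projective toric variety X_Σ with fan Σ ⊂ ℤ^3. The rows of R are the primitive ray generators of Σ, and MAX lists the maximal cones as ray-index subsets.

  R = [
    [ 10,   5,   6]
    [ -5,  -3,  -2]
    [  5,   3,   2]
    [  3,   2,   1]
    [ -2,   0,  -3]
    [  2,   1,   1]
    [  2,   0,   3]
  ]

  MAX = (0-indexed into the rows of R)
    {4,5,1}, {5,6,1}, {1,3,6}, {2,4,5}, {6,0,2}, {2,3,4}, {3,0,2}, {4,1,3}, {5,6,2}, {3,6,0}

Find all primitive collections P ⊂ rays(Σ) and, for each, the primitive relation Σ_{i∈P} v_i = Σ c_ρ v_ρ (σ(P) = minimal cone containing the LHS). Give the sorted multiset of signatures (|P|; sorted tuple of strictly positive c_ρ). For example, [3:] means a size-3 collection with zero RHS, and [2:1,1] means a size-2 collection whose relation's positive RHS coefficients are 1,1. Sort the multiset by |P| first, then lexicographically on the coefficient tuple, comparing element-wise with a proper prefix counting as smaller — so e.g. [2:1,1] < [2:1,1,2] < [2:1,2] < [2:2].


Primitive collections (7):

  • {1,2}:  v_{1} + v_{2} = 0  →  sig = [2:]
  • {4,6}:  v_{4} + v_{6} = 0  →  sig = [2:]
  • {3,5}:  v_{3} + v_{5} = v_{2}  →  sig = [2:1]
  • {0,1}:  v_{0} + v_{1} = v_{3} + v_{6}  →  sig = [2:1,1]
  • {0,4}:  v_{0} + v_{4} = v_{2} + v_{3}  →  sig = [2:1,1]
  • {0,5}:  v_{0} + v_{5} = 2·v_{2} + v_{6}  →  sig = [2:1,2]
  • {2,3,6}:  v_{2} + v_{3} + v_{6} = v_{0}  →  sig = [3:1]

Signatures (|P|; sorted positive RHS coefficients), sorted:
[[2:], [2:], [2:1], [2:1,1], [2:1,1], [2:1,2], [3:1]]
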